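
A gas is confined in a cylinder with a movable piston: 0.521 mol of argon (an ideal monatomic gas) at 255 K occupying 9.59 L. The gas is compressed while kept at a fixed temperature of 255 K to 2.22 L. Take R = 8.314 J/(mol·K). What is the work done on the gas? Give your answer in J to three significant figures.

W ≈ 1620 J

Isothermal: W = nRT ln(V₂/V₁).
W = (0.521)(8.314)(255) × ln(2.22/9.59)
  = 1105 × -1.463
W_by_gas = -1616 J; work on gas = −W_by = 1616 J.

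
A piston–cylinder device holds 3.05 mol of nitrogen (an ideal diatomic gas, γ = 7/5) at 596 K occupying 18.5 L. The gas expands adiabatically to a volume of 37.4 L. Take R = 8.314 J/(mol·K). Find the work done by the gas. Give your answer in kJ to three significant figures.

Adiabatic: TV^(γ−1) = const with γ = 7/5.
T₂ = T₁ (V₁/V₂)^(γ−1) = 596 × (18.5/37.4)^0.4 = 596 × 0.7546 = 449.7 K.
W_by = nCᵥ(T₁ − T₂) = (3.05)(20.79)(596 − 449.7) = 9272 J.

W ≈ 9.27 kJ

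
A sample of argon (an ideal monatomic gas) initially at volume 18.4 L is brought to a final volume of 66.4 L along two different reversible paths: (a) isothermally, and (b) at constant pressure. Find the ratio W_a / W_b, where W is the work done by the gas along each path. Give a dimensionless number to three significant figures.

Path (a) isothermal: W = P₁V₁ ln(V₂/V₁) → W_a/(P₁V₁) = 1.283.
Path (b) isobaric: W = P₁(V₂ − V₁) → W_b/(P₁V₁) = 2.609.
W_a / W_b = 1.283 / 2.609 = 0.4919.

W_a / W_b ≈ 0.492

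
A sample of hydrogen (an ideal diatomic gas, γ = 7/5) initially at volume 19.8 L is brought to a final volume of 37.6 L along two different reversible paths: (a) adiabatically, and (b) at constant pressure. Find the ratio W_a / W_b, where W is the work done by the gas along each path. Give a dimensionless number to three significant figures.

Path (a) adiabatic: W = P₁V₁(1 − (V₁/V₂)^(γ−1))/(γ−1) → W_a/(P₁V₁) = 0.5657.
Path (b) isobaric: W = P₁(V₂ − V₁) → W_b/(P₁V₁) = 0.899.
W_a / W_b = 0.5657 / 0.899 = 0.6292.

W_a / W_b ≈ 0.629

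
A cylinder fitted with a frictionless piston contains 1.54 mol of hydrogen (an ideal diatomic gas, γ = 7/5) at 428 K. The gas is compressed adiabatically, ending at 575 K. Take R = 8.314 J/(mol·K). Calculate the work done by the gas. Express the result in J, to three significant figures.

Adiabatic ⇒ Q = 0, so W_by = −ΔU = nCᵥ(T₁ − T₂).
Cᵥ = 5R/2 = 20.79 J/(mol·K).
W = (1.54)(20.79)(428 − 575) = -4705 J.

W ≈ -4710 J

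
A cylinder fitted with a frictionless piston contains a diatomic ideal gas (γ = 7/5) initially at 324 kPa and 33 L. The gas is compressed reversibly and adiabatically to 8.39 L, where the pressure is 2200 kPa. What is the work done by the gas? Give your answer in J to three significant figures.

Adiabatic: W = (P₁V₁ − P₂V₂)/(γ − 1) with γ = 7/5.
P₁V₁ = 10692 J, P₂V₂ = 18458 J.
W = (10692 − 18458) / 0.4 = -19415 J.

W ≈ -19400 J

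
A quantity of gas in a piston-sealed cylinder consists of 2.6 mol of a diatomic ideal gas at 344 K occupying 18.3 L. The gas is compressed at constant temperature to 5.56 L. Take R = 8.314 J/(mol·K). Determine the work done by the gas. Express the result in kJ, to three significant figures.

Isothermal: W = nRT ln(V₂/V₁).
W = (2.6)(8.314)(344) × ln(5.56/18.3)
  = 7436 × -1.191
W_by_gas = -8859 J.

W ≈ -8.86 kJ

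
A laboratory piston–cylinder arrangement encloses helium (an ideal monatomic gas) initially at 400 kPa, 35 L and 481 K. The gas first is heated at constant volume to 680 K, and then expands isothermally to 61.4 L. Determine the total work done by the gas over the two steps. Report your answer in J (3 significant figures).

W_total ≈ 11100 J

Step 1 (isochoric): W = 0 (constant volume).
After step 1: P = 565.5 kPa (V unchanged).
Step 2 (isothermal): W = P₁V₁ ln(V₂/V₁) = (19792) ln(61.4/35) = 11124 J.
W_total = 0 + 11124 = 11124 J.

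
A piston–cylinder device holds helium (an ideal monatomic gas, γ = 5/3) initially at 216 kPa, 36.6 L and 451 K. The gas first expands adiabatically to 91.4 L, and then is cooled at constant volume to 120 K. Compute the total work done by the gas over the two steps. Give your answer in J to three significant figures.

W_total ≈ 5420 J

Step 1 (adiabatic): W = (P₁V₁ − P₂V₂)/(γ−1) = (7906 − 4295)/0.667 = 5416 J.
Step 2 (isochoric): W = 0 (constant volume).
W_total = 5416 + 0 = 5416 J.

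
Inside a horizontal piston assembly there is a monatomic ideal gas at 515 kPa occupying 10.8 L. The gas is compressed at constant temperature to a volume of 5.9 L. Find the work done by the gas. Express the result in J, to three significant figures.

Isothermal: W = nRT ln(V₂/V₁) = P₁V₁ ln(V₂/V₁).
P₁V₁ = (515 kPa)(10.8 L) = 5562 J.
W = 5562 × ln(5.9/10.8) = 5562 × -0.6046
W_by_gas = -3363 J.

W ≈ -3360 J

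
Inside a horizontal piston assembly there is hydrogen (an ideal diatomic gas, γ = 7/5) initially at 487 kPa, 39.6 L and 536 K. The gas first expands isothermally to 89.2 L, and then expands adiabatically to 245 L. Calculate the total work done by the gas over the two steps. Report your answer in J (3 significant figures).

W_total ≈ 31700 J

Step 1 (isothermal): W = P₁V₁ ln(V₂/V₁) = (19285) ln(89.2/39.6) = 15661 J.
After step 1: P = 216.2 kPa, V = 89.2 L, T = 536 K.
Step 2 (adiabatic): W = (P₁V₁ − P₂V₂)/(γ−1) = (19285 − 12874)/0.4 = 16029 J.
W_total = 15661 + 16029 = 31689 J.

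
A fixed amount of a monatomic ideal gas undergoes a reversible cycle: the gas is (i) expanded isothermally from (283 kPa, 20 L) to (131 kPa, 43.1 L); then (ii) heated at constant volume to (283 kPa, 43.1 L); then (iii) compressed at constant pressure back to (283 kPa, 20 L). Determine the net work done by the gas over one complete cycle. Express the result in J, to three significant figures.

W_net ≈ -2190 J

Leg (i): W = PᵢVᵢ ln(V_f/Vᵢ) = (5660) ln(43.1/20) = 4346 J.
Leg (ii): W = 0.
Leg (iii): W = PΔV = (283)(20 − 43.1) = -6537 J.
W_net = 4346 − 6537 = -2192 J.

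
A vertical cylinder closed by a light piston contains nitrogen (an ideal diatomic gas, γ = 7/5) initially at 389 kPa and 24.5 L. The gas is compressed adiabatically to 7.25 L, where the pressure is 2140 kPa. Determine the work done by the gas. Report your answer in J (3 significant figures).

Adiabatic: W = (P₁V₁ − P₂V₂)/(γ − 1) with γ = 7/5.
P₁V₁ = 9530 J, P₂V₂ = 15515 J.
W = (9530 − 15515) / 0.4 = -14961 J.

W ≈ -15000 J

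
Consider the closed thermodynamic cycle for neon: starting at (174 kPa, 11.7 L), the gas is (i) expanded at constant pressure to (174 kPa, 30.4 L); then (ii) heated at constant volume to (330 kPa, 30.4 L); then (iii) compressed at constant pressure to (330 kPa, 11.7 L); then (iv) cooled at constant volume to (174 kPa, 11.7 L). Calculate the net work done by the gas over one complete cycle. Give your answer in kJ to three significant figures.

Constant-volume legs do no work.
W(i) = (174)(30.4 − 11.7) = 3254 J; W(iii) = (330)(11.7 − 30.4) = -6171 J.
W_net = 3254 − 6171 = -2917 J (the counter-clockwise enclosed area).

W_net ≈ -2.92 kJ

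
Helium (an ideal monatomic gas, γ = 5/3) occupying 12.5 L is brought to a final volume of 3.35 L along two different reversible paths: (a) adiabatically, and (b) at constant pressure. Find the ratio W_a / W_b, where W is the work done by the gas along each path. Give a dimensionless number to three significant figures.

Path (a) adiabatic: W = P₁V₁(1 − (V₁/V₂)^(γ−1))/(γ−1) → W_a/(P₁V₁) = -2.109.
Path (b) isobaric: W = P₁(V₂ − V₁) → W_b/(P₁V₁) = -0.732.
W_a / W_b = -2.109 / -0.732 = 2.881.

W_a / W_b ≈ 2.88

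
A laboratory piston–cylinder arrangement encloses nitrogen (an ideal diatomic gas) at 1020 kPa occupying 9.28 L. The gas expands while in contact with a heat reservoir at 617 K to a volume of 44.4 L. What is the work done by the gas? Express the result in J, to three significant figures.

Isothermal: W = nRT ln(V₂/V₁) = P₁V₁ ln(V₂/V₁).
P₁V₁ = (1020 kPa)(9.28 L) = 9466 J.
W = 9466 × ln(44.4/9.28) = 9466 × 1.565
W_by_gas = 14817 J.

W ≈ 14800 J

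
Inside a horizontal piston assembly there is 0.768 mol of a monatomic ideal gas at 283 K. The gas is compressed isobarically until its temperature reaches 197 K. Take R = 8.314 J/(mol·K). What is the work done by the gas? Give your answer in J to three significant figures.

Isobaric: W = P ΔV = nR ΔT.
W = (0.768)(8.314)(197 − 283) = -549.1 J.

W ≈ -549 J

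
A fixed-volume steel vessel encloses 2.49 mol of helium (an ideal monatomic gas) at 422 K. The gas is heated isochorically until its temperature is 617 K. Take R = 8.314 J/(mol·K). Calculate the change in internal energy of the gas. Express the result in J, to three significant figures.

Constant volume ⇒ W = 0, so Q = ΔU = nCᵥΔT with Cᵥ = 3R/2 = 12.47 J/(mol·K).
ΔU = (2.49)(12.47)(617 − 422) = 6055 J.

ΔU ≈ 6060 J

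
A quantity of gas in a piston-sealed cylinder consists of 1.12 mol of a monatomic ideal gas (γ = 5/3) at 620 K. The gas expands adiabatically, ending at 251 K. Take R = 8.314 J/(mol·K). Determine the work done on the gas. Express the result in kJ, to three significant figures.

Adiabatic ⇒ Q = 0, so W_by = −ΔU = nCᵥ(T₁ − T₂).
Cᵥ = 3R/2 = 12.47 J/(mol·K).
W = (1.12)(12.47)(620 − 251) = 5154 J.
Work on gas = −W_by = -5154 J.

W ≈ -5.15 kJ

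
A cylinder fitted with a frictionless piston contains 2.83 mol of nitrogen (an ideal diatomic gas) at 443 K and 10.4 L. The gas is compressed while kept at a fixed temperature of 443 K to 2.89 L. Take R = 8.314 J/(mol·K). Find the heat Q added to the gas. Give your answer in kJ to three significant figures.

Isothermal ⇒ ΔU = 0, so Q = W = nRT ln(V₂/V₁).
Q = (2.83)(8.314)(443) ln(2.89/10.4) = 10423 × -1.281 = -13347 J.

Q ≈ -13.3 kJ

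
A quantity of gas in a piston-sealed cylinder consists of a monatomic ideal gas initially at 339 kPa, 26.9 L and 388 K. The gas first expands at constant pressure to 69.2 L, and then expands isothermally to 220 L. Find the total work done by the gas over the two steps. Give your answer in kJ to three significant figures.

W_total ≈ 41.5 kJ

Step 1 (isobaric): W = PΔV = (339 kPa)(69.2 − 26.9 L) = 14340 J.
After step 1: P = 339 kPa, V = 69.2 L, T = 998.1 K.
Step 2 (isothermal): W = P₁V₁ ln(V₂/V₁) = (23459) ln(220/69.2) = 27133 J.
W_total = 14340 + 27133 = 41473 J.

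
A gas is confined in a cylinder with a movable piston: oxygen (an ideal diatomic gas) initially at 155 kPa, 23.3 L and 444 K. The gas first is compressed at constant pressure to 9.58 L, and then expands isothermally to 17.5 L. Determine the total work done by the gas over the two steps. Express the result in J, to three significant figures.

Step 1 (isobaric): W = PΔV = (155 kPa)(9.58 − 23.3 L) = -2127 J.
After step 1: P = 155 kPa, V = 9.58 L, T = 182.6 K.
Step 2 (isothermal): W = P₁V₁ ln(V₂/V₁) = (1485) ln(17.5/9.58) = 894.7 J.
W_total = -2127 + 894.7 = -1232 J.

W_total ≈ -1230 J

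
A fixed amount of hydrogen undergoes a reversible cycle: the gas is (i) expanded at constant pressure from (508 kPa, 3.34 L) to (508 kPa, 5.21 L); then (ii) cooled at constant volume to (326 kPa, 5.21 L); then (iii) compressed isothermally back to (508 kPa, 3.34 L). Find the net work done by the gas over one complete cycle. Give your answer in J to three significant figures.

W_net ≈ 195 J

Leg (i): W = PΔV = (508)(5.21 − 3.34) = 950 J.
Leg (ii): W = 0.
Leg (iii): W = PᵢVᵢ ln(V_f/Vᵢ) = (1698) ln(3.34/5.21) = -755.2 J.
W_net = 950 − 755.2 = 194.8 J.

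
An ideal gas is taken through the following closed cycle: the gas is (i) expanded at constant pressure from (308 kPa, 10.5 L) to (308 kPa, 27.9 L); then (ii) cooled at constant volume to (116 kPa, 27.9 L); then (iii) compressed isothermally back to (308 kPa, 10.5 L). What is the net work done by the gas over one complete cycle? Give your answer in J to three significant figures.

Leg (i): W = PΔV = (308)(27.9 − 10.5) = 5359 J.
Leg (ii): W = 0.
Leg (iii): W = PᵢVᵢ ln(V_f/Vᵢ) = (3236) ln(10.5/27.9) = -3163 J.
W_net = 5359 − 3163 = 2196 J.

W_net ≈ 2200 J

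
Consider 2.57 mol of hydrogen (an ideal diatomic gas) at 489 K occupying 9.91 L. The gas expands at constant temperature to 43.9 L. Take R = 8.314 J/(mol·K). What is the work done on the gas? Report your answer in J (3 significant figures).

Isothermal: W = nRT ln(V₂/V₁).
W = (2.57)(8.314)(489) × ln(43.9/9.91)
  = 10448 × 1.488
W_by_gas = 15551 J; work on gas = −W_by = -15551 J.

W ≈ -15600 J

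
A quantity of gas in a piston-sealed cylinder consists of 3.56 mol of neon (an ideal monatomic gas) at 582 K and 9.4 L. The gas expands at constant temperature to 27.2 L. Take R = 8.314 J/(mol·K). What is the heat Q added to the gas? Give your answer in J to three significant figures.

Isothermal ⇒ ΔU = 0, so Q = W = nRT ln(V₂/V₁).
Q = (3.56)(8.314)(582) ln(27.2/9.4) = 17226 × 1.063 = 18303 J.

Q ≈ 18300 J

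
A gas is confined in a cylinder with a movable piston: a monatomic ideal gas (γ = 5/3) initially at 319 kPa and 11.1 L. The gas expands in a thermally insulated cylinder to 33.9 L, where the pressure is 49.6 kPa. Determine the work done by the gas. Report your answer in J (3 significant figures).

Adiabatic: W = (P₁V₁ − P₂V₂)/(γ − 1) with γ = 5/3.
P₁V₁ = 3541 J, P₂V₂ = 1681 J.
W = (3541 − 1681) / 0.6667 = 2789 J.

W ≈ 2790 J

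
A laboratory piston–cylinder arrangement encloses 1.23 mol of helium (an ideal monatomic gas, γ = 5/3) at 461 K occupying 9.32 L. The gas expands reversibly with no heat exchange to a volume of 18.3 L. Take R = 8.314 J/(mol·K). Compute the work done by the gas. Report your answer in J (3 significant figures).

W ≈ 2560 J

Adiabatic: TV^(γ−1) = const with γ = 5/3.
T₂ = T₁ (V₁/V₂)^(γ−1) = 461 × (9.32/18.3)^0.667 = 461 × 0.6377 = 294 K.
W_by = nCᵥ(T₁ − T₂) = (1.23)(12.47)(461 − 294) = 2562 J.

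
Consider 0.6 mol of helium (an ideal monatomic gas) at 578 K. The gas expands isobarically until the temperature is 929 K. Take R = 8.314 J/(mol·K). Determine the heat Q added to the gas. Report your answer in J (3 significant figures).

Q ≈ 4380 J

Isobaric: W = nRΔT = (0.6)(8.314)(351) = 1751 J.
ΔU = nCᵥΔT with Cᵥ = 3R/2: ΔU = (0.6)(12.47)(351) = 2626 J.
Q = ΔU + W = 2626 + 1751 = 4377 J.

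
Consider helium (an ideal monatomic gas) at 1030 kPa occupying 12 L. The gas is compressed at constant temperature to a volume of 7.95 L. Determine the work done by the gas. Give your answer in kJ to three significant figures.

W ≈ -5.09 kJ

Isothermal: W = nRT ln(V₂/V₁) = P₁V₁ ln(V₂/V₁).
P₁V₁ = (1030 kPa)(12 L) = 12360 J.
W = 12360 × ln(7.95/12) = 12360 × -0.4117
W_by_gas = -5089 J.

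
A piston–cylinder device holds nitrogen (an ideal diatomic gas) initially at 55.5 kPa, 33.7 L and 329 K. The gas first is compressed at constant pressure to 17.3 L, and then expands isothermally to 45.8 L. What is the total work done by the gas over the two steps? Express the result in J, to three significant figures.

Step 1 (isobaric): W = PΔV = (55.5 kPa)(17.3 − 33.7 L) = -910.2 J.
After step 1: P = 55.5 kPa, V = 17.3 L, T = 168.9 K.
Step 2 (isothermal): W = P₁V₁ ln(V₂/V₁) = (960.2) ln(45.8/17.3) = 934.8 J.
W_total = -910.2 + 934.8 = 24.58 J.

W_total ≈ 24.6 J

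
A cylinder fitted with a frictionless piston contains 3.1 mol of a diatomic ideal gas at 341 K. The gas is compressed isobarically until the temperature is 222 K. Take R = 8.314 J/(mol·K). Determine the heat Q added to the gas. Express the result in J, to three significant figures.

Q ≈ -10700 J

Isobaric: W = nRΔT = (3.1)(8.314)(-119) = -3067 J.
ΔU = nCᵥΔT with Cᵥ = 5R/2: ΔU = (3.1)(20.79)(-119) = -7668 J.
Q = ΔU + W = -7668 − 3067 = -10735 J.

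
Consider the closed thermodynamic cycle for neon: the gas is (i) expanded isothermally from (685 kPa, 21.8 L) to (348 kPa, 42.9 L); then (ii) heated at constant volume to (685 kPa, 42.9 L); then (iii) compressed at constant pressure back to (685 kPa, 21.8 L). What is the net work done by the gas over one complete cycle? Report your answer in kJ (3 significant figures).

W_net ≈ -4.34 kJ

Leg (i): W = PᵢVᵢ ln(V_f/Vᵢ) = (14933) ln(42.9/21.8) = 10109 J.
Leg (ii): W = 0.
Leg (iii): W = PΔV = (685)(21.8 − 42.9) = -14453 J.
W_net = 10109 − 14453 = -4344 J.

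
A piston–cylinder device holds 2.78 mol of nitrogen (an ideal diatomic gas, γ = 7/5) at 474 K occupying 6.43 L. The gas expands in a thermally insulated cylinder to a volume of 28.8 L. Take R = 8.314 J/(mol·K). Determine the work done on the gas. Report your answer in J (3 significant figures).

Adiabatic: TV^(γ−1) = const with γ = 7/5.
T₂ = T₁ (V₁/V₂)^(γ−1) = 474 × (6.43/28.8)^0.4 = 474 × 0.5489 = 260.2 K.
W_by = nCᵥ(T₁ − T₂) = (2.78)(20.79)(474 − 260.2) = 12354 J.
Work on gas = −W_by = -12354 J.

W ≈ -12400 J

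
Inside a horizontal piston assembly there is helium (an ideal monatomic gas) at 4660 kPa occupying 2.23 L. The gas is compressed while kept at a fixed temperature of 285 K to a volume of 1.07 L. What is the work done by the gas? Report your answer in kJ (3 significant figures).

W ≈ -7.63 kJ

Isothermal: W = nRT ln(V₂/V₁) = P₁V₁ ln(V₂/V₁).
P₁V₁ = (4660 kPa)(2.23 L) = 10392 J.
W = 10392 × ln(1.07/2.23) = 10392 × -0.7343
W_by_gas = -7631 J.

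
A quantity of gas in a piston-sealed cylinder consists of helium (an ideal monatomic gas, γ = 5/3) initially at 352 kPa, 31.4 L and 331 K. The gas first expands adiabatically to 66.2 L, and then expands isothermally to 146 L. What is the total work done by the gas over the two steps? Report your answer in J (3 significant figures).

Step 1 (adiabatic): W = (P₁V₁ − P₂V₂)/(γ−1) = (11053 − 6722)/0.667 = 6496 J.
After step 1: P = 101.5 kPa, V = 66.2 L, T = 201.3 K.
Step 2 (isothermal): W = P₁V₁ ln(V₂/V₁) = (6722) ln(146/66.2) = 5317 J.
W_total = 6496 + 5317 = 11813 J.

W_total ≈ 11800 J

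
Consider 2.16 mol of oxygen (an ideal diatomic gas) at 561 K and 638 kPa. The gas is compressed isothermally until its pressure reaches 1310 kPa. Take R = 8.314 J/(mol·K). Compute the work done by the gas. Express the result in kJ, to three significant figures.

Isothermal process: W = nRT ln(V₂/V₁) = nRT ln(P₁/P₂).
W = (2.16)(8.314)(561) × ln(638/1310)
  = 10075 × ln(0.487) = 10075 × -0.7194
W_by_gas = -7248 J.

W ≈ -7.25 kJ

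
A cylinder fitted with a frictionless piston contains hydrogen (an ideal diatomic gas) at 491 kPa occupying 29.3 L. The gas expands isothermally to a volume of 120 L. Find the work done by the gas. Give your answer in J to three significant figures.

W ≈ 20300 J

Isothermal: W = nRT ln(V₂/V₁) = P₁V₁ ln(V₂/V₁).
P₁V₁ = (491 kPa)(29.3 L) = 14386 J.
W = 14386 × ln(120/29.3) = 14386 × 1.41
W_by_gas = 20283 J.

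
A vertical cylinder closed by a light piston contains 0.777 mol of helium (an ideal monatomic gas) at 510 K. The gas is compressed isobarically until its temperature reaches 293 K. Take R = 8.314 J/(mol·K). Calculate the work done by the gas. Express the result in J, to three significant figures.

Isobaric: W = P ΔV = nR ΔT.
W = (0.777)(8.314)(293 − 510) = -1402 J.

W ≈ -1400 J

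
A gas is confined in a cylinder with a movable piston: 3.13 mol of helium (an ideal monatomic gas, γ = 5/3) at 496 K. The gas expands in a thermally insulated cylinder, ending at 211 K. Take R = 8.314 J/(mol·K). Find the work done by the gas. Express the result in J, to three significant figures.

Adiabatic ⇒ Q = 0, so W_by = −ΔU = nCᵥ(T₁ − T₂).
Cᵥ = 3R/2 = 12.47 J/(mol·K).
W = (3.13)(12.47)(496 − 211) = 11125 J.

W ≈ 11100 J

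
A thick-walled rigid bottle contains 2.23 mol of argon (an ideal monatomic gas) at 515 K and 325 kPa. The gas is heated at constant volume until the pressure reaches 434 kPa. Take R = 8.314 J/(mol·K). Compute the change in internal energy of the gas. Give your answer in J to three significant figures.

Constant volume ⇒ W = 0, so Q = ΔU = nCᵥΔT with Cᵥ = 3R/2 = 12.47 J/(mol·K).
At constant V, T₂/T₁ = P₂/P₁ ⇒ ΔT = T₁(P₂/P₁ − 1) = 515·(434/325 − 1) = 172.7 K.
ΔU = (2.23)(12.47)(172.7) = 4803 J.

ΔU ≈ 4800 J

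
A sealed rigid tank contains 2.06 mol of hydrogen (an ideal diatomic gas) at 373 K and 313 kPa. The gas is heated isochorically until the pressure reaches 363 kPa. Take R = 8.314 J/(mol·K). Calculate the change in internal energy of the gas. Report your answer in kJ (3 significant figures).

ΔU ≈ 2.55 kJ

Constant volume ⇒ W = 0, so Q = ΔU = nCᵥΔT with Cᵥ = 5R/2 = 20.79 J/(mol·K).
At constant V, T₂/T₁ = P₂/P₁ ⇒ ΔT = T₁(P₂/P₁ − 1) = 373·(363/313 − 1) = 59.58 K.
ΔU = (2.06)(20.79)(59.58) = 2551 J.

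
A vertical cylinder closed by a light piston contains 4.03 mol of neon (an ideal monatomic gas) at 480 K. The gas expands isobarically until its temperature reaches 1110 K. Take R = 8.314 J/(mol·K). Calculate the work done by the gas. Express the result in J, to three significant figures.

W ≈ 21100 J

Isobaric: W = P ΔV = nR ΔT.
W = (4.03)(8.314)(1110 − 480) = 21108 J.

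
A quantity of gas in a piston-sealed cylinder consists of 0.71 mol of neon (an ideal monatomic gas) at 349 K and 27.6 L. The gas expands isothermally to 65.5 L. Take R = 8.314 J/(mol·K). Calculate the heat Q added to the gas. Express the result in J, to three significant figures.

Q ≈ 1780 J

Isothermal ⇒ ΔU = 0, so Q = W = nRT ln(V₂/V₁).
Q = (0.71)(8.314)(349) ln(65.5/27.6) = 2060 × 0.8642 = 1780 J.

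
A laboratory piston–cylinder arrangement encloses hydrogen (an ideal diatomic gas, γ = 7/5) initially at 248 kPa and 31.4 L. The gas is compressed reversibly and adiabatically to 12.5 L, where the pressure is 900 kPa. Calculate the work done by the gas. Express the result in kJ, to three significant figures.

W ≈ -8.66 kJ

Adiabatic: W = (P₁V₁ − P₂V₂)/(γ − 1) with γ = 7/5.
P₁V₁ = 7787 J, P₂V₂ = 11250 J.
W = (7787 − 11250) / 0.4 = -8657 J.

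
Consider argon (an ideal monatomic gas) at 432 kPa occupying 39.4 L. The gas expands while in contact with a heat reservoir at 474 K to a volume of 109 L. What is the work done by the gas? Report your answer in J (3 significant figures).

Isothermal: W = nRT ln(V₂/V₁) = P₁V₁ ln(V₂/V₁).
P₁V₁ = (432 kPa)(39.4 L) = 17021 J.
W = 17021 × ln(109/39.4) = 17021 × 1.018
W_by_gas = 17320 J.

W ≈ 17300 J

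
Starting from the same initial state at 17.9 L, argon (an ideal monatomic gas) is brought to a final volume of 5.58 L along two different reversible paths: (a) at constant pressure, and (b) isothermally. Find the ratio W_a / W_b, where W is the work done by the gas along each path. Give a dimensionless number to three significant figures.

W_a / W_b ≈ 0.590

Path (a) isobaric: W = P₁(V₂ − V₁) → W_a/(P₁V₁) = -0.6883.
Path (b) isothermal: W = P₁V₁ ln(V₂/V₁) → W_b/(P₁V₁) = -1.166.
W_a / W_b = -0.6883 / -1.166 = 0.5905.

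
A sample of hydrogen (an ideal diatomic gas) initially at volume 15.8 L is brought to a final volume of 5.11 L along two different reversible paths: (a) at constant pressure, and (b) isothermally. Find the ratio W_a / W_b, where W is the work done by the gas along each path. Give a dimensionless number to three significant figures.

Path (a) isobaric: W = P₁(V₂ − V₁) → W_a/(P₁V₁) = -0.6766.
Path (b) isothermal: W = P₁V₁ ln(V₂/V₁) → W_b/(P₁V₁) = -1.129.
W_a / W_b = -0.6766 / -1.129 = 0.5994.

W_a / W_b ≈ 0.599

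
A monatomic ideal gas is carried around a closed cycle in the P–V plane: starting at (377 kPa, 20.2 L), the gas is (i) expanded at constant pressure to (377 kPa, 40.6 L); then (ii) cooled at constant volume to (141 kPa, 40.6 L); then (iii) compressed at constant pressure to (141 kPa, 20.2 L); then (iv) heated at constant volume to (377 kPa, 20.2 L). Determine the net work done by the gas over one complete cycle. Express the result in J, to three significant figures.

Constant-volume legs do no work.
W(i) = (377)(40.6 − 20.2) = 7691 J; W(iii) = (141)(20.2 − 40.6) = -2876 J.
W_net = 7691 − 2876 = 4814 J (the clockwise enclosed area).

W_net ≈ 4810 J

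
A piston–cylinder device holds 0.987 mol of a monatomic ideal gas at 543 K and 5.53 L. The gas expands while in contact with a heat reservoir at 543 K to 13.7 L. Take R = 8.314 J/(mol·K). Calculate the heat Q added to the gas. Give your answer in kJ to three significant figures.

Q ≈ 4.04 kJ

Isothermal ⇒ ΔU = 0, so Q = W = nRT ln(V₂/V₁).
Q = (0.987)(8.314)(543) ln(13.7/5.53) = 4456 × 0.9072 = 4042 J.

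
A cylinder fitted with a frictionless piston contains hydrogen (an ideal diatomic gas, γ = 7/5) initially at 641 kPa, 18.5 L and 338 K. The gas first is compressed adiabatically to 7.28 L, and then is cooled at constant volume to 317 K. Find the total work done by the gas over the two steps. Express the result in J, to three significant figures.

W_total ≈ -13400 J

Step 1 (adiabatic): W = (P₁V₁ − P₂V₂)/(γ−1) = (11858 − 17221)/0.4 = -13405 J.
Step 2 (isochoric): W = 0 (constant volume).
W_total = -13405 + 0 = -13405 J.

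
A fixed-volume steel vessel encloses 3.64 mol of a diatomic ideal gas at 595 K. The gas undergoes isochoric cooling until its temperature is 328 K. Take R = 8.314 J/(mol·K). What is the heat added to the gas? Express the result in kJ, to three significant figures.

Q ≈ -20.2 kJ

Constant volume ⇒ W = 0, so Q = ΔU = nCᵥΔT with Cᵥ = 5R/2 = 20.79 J/(mol·K).
ΔU = (3.64)(20.79)(328 − 595) = -20201 J.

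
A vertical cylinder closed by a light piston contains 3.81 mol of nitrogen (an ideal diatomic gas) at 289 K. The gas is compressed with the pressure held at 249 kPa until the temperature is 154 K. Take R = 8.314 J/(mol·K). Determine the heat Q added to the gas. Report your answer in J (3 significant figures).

Q ≈ -15000 J

Isobaric: W = nRΔT = (3.81)(8.314)(-135) = -4276 J.
ΔU = nCᵥΔT with Cᵥ = 5R/2: ΔU = (3.81)(20.79)(-135) = -10691 J.
Q = ΔU + W = -10691 − 4276 = -14967 J.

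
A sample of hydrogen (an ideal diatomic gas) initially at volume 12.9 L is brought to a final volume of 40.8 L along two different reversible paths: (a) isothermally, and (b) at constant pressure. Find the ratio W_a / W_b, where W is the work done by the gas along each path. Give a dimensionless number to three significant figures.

Path (a) isothermal: W = P₁V₁ ln(V₂/V₁) → W_a/(P₁V₁) = 1.151.
Path (b) isobaric: W = P₁(V₂ − V₁) → W_b/(P₁V₁) = 2.163.
W_a / W_b = 1.151 / 2.163 = 0.5324.

W_a / W_b ≈ 0.532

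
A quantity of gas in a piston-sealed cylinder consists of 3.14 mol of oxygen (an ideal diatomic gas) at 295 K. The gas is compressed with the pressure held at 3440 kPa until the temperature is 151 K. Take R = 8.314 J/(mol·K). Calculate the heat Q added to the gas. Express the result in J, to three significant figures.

Q ≈ -13200 J

Isobaric: W = nRΔT = (3.14)(8.314)(-144) = -3759 J.
ΔU = nCᵥΔT with Cᵥ = 5R/2: ΔU = (3.14)(20.79)(-144) = -9398 J.
Q = ΔU + W = -9398 − 3759 = -13157 J.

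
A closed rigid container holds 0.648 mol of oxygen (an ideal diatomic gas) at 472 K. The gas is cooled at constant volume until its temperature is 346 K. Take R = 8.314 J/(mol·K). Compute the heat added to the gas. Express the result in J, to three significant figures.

Q ≈ -1700 J

Constant volume ⇒ W = 0, so Q = ΔU = nCᵥΔT with Cᵥ = 5R/2 = 20.79 J/(mol·K).
ΔU = (0.648)(20.79)(346 − 472) = -1697 J.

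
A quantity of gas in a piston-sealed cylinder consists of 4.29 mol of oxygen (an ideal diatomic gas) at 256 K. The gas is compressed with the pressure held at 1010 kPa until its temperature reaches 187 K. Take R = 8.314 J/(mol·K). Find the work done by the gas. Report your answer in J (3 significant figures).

Isobaric: W = P ΔV = nR ΔT.
W = (4.29)(8.314)(187 − 256) = -2461 J.

W ≈ -2460 J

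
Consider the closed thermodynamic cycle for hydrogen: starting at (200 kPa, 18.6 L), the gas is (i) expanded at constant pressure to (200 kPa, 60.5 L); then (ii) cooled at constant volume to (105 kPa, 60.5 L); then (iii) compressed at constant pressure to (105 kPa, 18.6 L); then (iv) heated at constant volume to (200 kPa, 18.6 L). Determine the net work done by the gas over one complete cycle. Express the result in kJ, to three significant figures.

Constant-volume legs do no work.
W(i) = (200)(60.5 − 18.6) = 8380 J; W(iii) = (105)(18.6 − 60.5) = -4400 J.
W_net = 8380 − 4400 = 3980 J (the clockwise enclosed area).

W_net ≈ 3.98 kJ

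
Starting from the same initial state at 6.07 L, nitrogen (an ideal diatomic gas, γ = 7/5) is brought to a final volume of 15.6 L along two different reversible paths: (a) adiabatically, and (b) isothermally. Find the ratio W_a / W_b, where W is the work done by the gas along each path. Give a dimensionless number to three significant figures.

Path (a) adiabatic: W = P₁V₁(1 − (V₁/V₂)^(γ−1))/(γ−1) → W_a/(P₁V₁) = 0.7862.
Path (b) isothermal: W = P₁V₁ ln(V₂/V₁) → W_b/(P₁V₁) = 0.9439.
W_a / W_b = 0.7862 / 0.9439 = 0.8329.

W_a / W_b ≈ 0.833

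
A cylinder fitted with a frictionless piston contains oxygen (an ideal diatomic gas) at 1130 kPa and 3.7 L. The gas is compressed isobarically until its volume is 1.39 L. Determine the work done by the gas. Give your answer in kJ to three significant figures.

W ≈ -2.61 kJ

Isobaric: W = P ΔV.
W = (1130 kPa)(1.39 − 3.7 L) = (1130)(-2.31) = -2610 J.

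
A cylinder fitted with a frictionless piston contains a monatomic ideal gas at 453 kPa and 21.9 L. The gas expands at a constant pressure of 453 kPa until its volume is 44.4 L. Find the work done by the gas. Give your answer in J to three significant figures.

W ≈ 10200 J

Isobaric: W = P ΔV.
W = (453 kPa)(44.4 − 21.9 L) = (453)(22.5) = 10192 J.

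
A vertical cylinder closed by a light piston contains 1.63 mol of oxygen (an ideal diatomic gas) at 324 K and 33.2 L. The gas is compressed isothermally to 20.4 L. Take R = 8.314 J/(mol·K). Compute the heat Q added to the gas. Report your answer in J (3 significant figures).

Isothermal ⇒ ΔU = 0, so Q = W = nRT ln(V₂/V₁).
Q = (1.63)(8.314)(324) ln(20.4/33.2) = 4391 × -0.487 = -2138 J.

Q ≈ -2140 J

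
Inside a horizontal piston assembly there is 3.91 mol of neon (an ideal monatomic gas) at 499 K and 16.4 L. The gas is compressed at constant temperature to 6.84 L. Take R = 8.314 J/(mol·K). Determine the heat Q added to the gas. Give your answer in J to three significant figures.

Q ≈ -14200 J

Isothermal ⇒ ΔU = 0, so Q = W = nRT ln(V₂/V₁).
Q = (3.91)(8.314)(499) ln(6.84/16.4) = 16221 × -0.8745 = -14185 J.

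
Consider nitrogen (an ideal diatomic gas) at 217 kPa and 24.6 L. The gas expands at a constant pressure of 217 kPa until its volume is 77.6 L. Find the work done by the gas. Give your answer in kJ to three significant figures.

W ≈ 11.5 kJ

Isobaric: W = P ΔV.
W = (217 kPa)(77.6 − 24.6 L) = (217)(53) = 11501 J.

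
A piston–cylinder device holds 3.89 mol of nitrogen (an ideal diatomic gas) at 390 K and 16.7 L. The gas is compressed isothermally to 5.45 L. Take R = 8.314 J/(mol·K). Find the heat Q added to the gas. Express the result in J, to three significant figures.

Q ≈ -14100 J

Isothermal ⇒ ΔU = 0, so Q = W = nRT ln(V₂/V₁).
Q = (3.89)(8.314)(390) ln(5.45/16.7) = 12613 × -1.12 = -14124 J.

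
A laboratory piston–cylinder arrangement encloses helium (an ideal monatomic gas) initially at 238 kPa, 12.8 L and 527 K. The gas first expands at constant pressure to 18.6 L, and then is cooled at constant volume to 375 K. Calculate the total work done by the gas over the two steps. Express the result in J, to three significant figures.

Step 1 (isobaric): W = PΔV = (238 kPa)(18.6 − 12.8 L) = 1380 J.
Step 2 (isochoric): W = 0 (constant volume).
W_total = 1380 + 0 = 1380 J.

W_total ≈ 1380 J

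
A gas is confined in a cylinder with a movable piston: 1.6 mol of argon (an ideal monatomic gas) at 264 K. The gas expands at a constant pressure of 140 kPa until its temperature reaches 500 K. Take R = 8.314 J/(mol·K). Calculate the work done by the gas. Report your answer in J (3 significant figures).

W ≈ 3140 J

Isobaric: W = P ΔV = nR ΔT.
W = (1.6)(8.314)(500 − 264) = 3139 J.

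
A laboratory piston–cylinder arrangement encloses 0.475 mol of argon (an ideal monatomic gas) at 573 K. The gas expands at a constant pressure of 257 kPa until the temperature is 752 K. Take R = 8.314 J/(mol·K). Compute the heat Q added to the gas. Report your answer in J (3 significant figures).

Isobaric: W = nRΔT = (0.475)(8.314)(179) = 706.9 J.
ΔU = nCᵥΔT with Cᵥ = 3R/2: ΔU = (0.475)(12.47)(179) = 1060 J.
Q = ΔU + W = 1060 + 706.9 = 1767 J.

Q ≈ 1770 J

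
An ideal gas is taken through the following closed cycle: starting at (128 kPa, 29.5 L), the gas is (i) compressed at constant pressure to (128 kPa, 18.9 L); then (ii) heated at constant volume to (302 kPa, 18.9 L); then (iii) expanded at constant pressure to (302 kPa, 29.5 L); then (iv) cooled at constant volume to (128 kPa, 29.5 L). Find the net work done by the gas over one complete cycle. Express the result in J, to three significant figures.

W_net ≈ 1840 J

Constant-volume legs do no work.
W(i) = (128)(18.9 − 29.5) = -1357 J; W(iii) = (302)(29.5 − 18.9) = 3201 J.
W_net = -1357 + 3201 = 1844 J (the clockwise enclosed area).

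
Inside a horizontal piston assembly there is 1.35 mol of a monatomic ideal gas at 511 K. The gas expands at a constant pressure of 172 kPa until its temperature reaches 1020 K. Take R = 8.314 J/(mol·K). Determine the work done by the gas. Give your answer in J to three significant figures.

W ≈ 5710 J

Isobaric: W = P ΔV = nR ΔT.
W = (1.35)(8.314)(1020 − 511) = 5713 J.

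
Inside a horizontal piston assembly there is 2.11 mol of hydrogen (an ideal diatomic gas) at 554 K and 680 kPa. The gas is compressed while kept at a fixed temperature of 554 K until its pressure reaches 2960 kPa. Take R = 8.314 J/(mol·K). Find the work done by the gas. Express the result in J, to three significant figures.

Isothermal process: W = nRT ln(V₂/V₁) = nRT ln(P₁/P₂).
W = (2.11)(8.314)(554) × ln(680/2960)
  = 9719 × ln(0.2297) = 9719 × -1.471
W_by_gas = -14295 J.

W ≈ -14300 J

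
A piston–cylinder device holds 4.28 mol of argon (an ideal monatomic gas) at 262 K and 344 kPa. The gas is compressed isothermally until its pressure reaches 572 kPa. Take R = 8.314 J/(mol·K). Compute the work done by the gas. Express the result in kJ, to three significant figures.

W ≈ -4.74 kJ

Isothermal process: W = nRT ln(V₂/V₁) = nRT ln(P₁/P₂).
W = (4.28)(8.314)(262) × ln(344/572)
  = 9323 × ln(0.6014) = 9323 × -0.5085
W_by_gas = -4741 J.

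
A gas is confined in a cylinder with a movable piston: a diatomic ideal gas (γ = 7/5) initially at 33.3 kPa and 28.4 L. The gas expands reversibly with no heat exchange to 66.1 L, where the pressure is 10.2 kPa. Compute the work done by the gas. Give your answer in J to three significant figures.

W ≈ 679 J

Adiabatic: W = (P₁V₁ − P₂V₂)/(γ − 1) with γ = 7/5.
P₁V₁ = 945.7 J, P₂V₂ = 674.2 J.
W = (945.7 − 674.2) / 0.4 = 678.8 J.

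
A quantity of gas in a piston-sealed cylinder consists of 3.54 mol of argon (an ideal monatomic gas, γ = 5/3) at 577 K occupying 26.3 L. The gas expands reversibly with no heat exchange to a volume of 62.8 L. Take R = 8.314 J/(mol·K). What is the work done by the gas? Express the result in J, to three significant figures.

Adiabatic: TV^(γ−1) = const with γ = 5/3.
T₂ = T₁ (V₁/V₂)^(γ−1) = 577 × (26.3/62.8)^0.667 = 577 × 0.5598 = 323 K.
W_by = nCᵥ(T₁ − T₂) = (3.54)(12.47)(577 − 323) = 11214 J.

W ≈ 11200 J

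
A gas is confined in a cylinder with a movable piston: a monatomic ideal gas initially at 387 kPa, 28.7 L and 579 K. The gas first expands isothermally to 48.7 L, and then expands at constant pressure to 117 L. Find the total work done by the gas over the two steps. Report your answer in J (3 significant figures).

Step 1 (isothermal): W = P₁V₁ ln(V₂/V₁) = (11107) ln(48.7/28.7) = 5873 J.
After step 1: P = 228.1 kPa, V = 48.7 L, T = 579 K.
Step 2 (isobaric): W = PΔV = (228.1 kPa)(117 − 48.7 L) = 15577 J.
W_total = 5873 + 15577 = 21450 J.

W_total ≈ 21500 J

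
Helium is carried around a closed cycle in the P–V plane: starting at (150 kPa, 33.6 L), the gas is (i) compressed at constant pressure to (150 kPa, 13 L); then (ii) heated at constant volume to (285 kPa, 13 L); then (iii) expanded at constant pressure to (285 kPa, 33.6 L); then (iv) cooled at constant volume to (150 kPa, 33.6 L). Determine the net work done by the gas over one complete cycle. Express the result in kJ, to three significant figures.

Constant-volume legs do no work.
W(i) = (150)(13 − 33.6) = -3090 J; W(iii) = (285)(33.6 − 13) = 5871 J.
W_net = -3090 + 5871 = 2781 J (the clockwise enclosed area).

W_net ≈ 2.78 kJ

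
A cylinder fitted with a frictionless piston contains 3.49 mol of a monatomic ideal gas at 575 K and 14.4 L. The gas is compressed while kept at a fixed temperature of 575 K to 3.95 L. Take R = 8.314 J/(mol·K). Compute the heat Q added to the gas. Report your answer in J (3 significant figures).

Isothermal ⇒ ΔU = 0, so Q = W = nRT ln(V₂/V₁).
Q = (3.49)(8.314)(575) ln(3.95/14.4) = 16684 × -1.294 = -21581 J.

Q ≈ -21600 J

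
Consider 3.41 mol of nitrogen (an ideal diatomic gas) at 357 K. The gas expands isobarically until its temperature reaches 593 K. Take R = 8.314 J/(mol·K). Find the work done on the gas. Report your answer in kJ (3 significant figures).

W ≈ -6.69 kJ

Isobaric: W = P ΔV = nR ΔT.
W = (3.41)(8.314)(593 − 357) = 6691 J.
Work on gas = −W_by = -6691 J.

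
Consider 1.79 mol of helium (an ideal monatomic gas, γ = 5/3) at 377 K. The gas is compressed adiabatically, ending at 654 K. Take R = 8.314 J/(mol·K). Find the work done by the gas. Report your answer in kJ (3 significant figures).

Adiabatic ⇒ Q = 0, so W_by = −ΔU = nCᵥ(T₁ − T₂).
Cᵥ = 3R/2 = 12.47 J/(mol·K).
W = (1.79)(12.47)(377 − 654) = -6183 J.

W ≈ -6.18 kJ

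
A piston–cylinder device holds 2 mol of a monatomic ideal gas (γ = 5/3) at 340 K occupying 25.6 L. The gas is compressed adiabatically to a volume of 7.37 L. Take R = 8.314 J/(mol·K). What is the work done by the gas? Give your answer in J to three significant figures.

Adiabatic: TV^(γ−1) = const with γ = 5/3.
T₂ = T₁ (V₁/V₂)^(γ−1) = 340 × (25.6/7.37)^0.667 = 340 × 2.294 = 779.8 K.
W_by = nCᵥ(T₁ − T₂) = (2)(12.47)(340 − 779.8) = -10970 J.

W ≈ -11000 J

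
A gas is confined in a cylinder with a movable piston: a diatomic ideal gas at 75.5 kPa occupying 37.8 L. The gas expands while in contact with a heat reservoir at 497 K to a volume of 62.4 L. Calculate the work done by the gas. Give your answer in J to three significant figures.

Isothermal: W = nRT ln(V₂/V₁) = P₁V₁ ln(V₂/V₁).
P₁V₁ = (75.5 kPa)(37.8 L) = 2854 J.
W = 2854 × ln(62.4/37.8) = 2854 × 0.5013
W_by_gas = 1431 J.

W ≈ 1430 J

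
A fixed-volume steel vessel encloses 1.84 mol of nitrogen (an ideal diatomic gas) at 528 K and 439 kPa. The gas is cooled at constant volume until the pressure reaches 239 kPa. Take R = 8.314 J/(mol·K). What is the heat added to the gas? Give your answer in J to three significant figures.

Q ≈ -9200 J

Constant volume ⇒ W = 0, so Q = ΔU = nCᵥΔT with Cᵥ = 5R/2 = 20.79 J/(mol·K).
At constant V, T₂/T₁ = P₂/P₁ ⇒ ΔT = T₁(P₂/P₁ − 1) = 528·(239/439 − 1) = -240.5 K.
ΔU = (1.84)(20.79)(-240.5) = -9200 J.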